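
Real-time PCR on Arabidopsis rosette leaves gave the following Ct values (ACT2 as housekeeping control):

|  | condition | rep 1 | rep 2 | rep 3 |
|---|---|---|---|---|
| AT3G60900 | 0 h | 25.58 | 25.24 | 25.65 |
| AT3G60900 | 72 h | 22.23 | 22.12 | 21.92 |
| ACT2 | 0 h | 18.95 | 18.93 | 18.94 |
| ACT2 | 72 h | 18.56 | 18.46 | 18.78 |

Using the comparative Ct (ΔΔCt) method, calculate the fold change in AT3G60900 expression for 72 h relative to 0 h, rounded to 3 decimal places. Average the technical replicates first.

Mean Ct: AT3G60900 0 h 25.490; AT3G60900 72 h 22.090; ACT2 0 h 18.940; ACT2 72 h 18.600
ΔCt(0 h) = 25.490 − 18.940 = 6.550
ΔCt(72 h) = 22.090 − 18.600 = 3.490
ΔΔCt = 3.490 − 6.550 = -3.060
Fold change = 2^(−(-3.060)) = 2^3.060 = 8.3397

8.340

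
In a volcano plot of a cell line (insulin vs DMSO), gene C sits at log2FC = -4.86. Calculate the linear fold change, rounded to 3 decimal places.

0.034

Fold change = 2^(-4.86) = 0.0344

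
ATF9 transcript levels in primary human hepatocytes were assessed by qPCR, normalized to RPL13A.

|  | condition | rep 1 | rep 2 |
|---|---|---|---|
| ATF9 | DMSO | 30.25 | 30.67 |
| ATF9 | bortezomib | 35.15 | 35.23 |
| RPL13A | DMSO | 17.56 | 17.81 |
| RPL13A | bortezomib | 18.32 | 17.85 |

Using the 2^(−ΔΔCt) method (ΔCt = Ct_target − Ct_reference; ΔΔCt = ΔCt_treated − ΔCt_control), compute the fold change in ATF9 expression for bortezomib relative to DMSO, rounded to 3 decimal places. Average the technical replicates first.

Mean Ct: ATF9 DMSO 30.460; ATF9 bortezomib 35.190; RPL13A DMSO 17.685; RPL13A bortezomib 18.085
ΔCt(DMSO) = 30.460 − 17.685 = 12.775
ΔCt(bortezomib) = 35.190 − 18.085 = 17.105
ΔΔCt = 17.105 − 12.775 = 4.330
Fold change = 2^(−4.330) = 0.0497

0.050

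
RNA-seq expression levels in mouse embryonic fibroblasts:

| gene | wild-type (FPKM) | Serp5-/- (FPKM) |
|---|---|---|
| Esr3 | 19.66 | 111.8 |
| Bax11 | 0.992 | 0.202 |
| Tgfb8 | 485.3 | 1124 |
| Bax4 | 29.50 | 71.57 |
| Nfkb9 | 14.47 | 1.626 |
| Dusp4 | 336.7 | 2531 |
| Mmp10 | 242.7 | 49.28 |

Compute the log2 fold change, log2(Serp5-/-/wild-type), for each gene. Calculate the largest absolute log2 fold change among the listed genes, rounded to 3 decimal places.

log2(111.8/19.66) = 2.508  (Esr3)
log2(0.202/0.992) = -2.296  (Bax11)
log2(1124/485.3) = 1.212  (Tgfb8)
log2(71.57/29.50) = 1.279  (Bax4)
log2(1.626/14.47) = -3.154  (Nfkb9)
log2(2531/336.7) = 2.910  (Dusp4)
log2(49.28/242.7) = -2.300  (Mmp10)
The largest magnitude belongs to Nfkb9.

3.154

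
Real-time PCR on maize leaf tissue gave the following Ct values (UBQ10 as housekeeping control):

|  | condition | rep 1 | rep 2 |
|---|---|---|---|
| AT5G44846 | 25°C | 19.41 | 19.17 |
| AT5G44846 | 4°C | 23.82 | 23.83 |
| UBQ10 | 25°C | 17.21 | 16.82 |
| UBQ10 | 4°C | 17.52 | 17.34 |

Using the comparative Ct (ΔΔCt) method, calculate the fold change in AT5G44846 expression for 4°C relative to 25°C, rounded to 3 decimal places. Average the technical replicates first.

0.058

Mean Ct: AT5G44846 25°C 19.290; AT5G44846 4°C 23.825; UBQ10 25°C 17.015; UBQ10 4°C 17.430
ΔCt(25°C) = 19.290 − 17.015 = 2.275
ΔCt(4°C) = 23.825 − 17.430 = 6.395
ΔΔCt = 6.395 − 2.275 = 4.120
Fold change = 2^(−4.120) = 0.0575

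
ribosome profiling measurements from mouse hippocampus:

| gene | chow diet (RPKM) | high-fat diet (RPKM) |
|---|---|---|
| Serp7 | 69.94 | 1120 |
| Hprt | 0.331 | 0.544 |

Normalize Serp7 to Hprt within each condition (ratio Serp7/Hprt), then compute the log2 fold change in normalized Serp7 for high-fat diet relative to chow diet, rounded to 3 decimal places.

Serp7/Hprt (chow diet) = 69.94 / 0.331 = 211.3
Serp7/Hprt (high-fat diet) = 1120 / 0.544 = 2058.8
Fold change = 2058.8 / 211.3 = 9.7436
log2(9.7436) = 3.2845

3.284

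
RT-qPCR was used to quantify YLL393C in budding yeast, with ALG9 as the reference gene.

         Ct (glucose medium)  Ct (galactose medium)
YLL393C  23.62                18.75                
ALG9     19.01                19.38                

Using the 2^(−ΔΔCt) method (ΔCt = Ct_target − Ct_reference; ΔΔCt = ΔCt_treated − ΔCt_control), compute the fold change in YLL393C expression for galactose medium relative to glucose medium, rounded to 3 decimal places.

ΔCt(glucose medium) = 23.620 − 19.010 = 4.610
ΔCt(galactose medium) = 18.750 − 19.380 = -0.630
ΔΔCt = -0.630 − 4.610 = -5.240
Fold change = 2^(−(-5.240)) = 2^5.240 = 37.7918

37.792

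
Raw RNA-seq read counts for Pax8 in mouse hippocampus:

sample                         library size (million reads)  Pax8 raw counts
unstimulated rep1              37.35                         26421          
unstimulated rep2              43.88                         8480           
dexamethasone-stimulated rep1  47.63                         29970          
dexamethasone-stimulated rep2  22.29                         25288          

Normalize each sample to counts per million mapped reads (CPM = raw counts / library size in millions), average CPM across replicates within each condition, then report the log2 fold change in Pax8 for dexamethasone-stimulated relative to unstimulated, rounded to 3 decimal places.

CPM(unstimulated rep1) = 26421 / 37.35 = 707.3896
CPM(unstimulated rep2) = 8480 / 43.88 = 193.2543
CPM(dexamethasone-stimulated rep1) = 29970 / 47.63 = 629.2253
CPM(dexamethasone-stimulated rep2) = 25288 / 22.29 = 1134.4998
mean CPM(unstimulated) = 450.3219; mean CPM(dexamethasone-stimulated) = 881.8625
Fold change = 881.8625 / 450.3219 = 1.95829
log2(1.95829) = 0.9696

0.970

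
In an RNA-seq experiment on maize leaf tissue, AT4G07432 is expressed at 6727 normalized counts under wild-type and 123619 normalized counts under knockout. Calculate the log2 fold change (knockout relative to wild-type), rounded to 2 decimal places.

Fold change = 123619 / 6727 = 18.3765
log2(18.3765) = 4.200

4.20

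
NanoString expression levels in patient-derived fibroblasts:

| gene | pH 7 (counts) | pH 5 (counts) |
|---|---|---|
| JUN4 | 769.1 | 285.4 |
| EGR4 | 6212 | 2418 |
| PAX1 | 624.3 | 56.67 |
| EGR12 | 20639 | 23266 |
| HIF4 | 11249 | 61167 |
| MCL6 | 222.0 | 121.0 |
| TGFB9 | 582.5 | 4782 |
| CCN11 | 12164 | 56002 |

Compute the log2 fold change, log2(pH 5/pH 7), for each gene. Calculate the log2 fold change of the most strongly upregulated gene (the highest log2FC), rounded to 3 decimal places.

log2(285.4/769.1) = -1.430  (JUN4)
log2(2418/6212) = -1.361  (EGR4)
log2(56.67/624.3) = -3.462  (PAX1)
log2(23266/20639) = 0.173  (EGR12)
log2(61167/11249) = 2.443  (HIF4)
log2(121.0/222.0) = -0.876  (MCL6)
log2(4782/582.5) = 3.037  (TGFB9)
log2(56002/12164) = 2.203  (CCN11)
TGFB9 is most strongly upregulated.

3.037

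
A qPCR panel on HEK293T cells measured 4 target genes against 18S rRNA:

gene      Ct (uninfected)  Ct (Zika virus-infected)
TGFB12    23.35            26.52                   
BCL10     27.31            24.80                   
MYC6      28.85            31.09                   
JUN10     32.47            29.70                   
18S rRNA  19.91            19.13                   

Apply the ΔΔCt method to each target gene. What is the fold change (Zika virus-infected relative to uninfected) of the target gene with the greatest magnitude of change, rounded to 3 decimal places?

TGFB12: ΔΔCt = (26.52−19.13) − (23.35−19.91) = 7.39 − 3.44 = 3.95; fold change = 2^-3.95 = 0.065
BCL10: ΔΔCt = (24.80−19.13) − (27.31−19.91) = 5.67 − 7.40 = -1.73; fold change = 2^1.73 = 3.317
MYC6: ΔΔCt = (31.09−19.13) − (28.85−19.91) = 11.96 − 8.94 = 3.02; fold change = 2^-3.02 = 0.123
JUN10: ΔΔCt = (29.70−19.13) − (32.47−19.91) = 10.57 − 12.56 = -1.99; fold change = 2^1.99 = 3.972
TGFB12 has the largest |ΔΔCt| = 3.95.

0.065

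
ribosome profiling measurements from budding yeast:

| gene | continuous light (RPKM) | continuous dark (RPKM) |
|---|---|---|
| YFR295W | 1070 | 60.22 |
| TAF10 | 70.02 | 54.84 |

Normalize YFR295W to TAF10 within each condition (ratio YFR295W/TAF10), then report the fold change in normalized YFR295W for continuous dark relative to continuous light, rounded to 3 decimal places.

0.072

YFR295W/TAF10 (continuous light) = 1070 / 70.02 = 15.281
YFR295W/TAF10 (continuous dark) = 60.22 / 54.84 = 1.0981
Fold change = 1.0981 / 15.281 = 0.0719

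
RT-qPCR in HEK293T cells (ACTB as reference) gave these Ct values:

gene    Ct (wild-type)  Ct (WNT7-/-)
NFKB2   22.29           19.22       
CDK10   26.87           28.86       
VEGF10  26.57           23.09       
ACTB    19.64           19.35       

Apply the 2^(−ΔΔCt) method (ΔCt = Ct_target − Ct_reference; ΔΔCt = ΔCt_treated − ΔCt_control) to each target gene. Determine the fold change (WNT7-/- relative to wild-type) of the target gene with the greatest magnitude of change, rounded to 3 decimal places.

NFKB2: ΔΔCt = (19.22−19.35) − (22.29−19.64) = -0.13 − 2.65 = -2.78; fold change = 2^2.78 = 6.869
CDK10: ΔΔCt = (28.86−19.35) − (26.87−19.64) = 9.51 − 7.23 = 2.28; fold change = 2^-2.28 = 0.206
VEGF10: ΔΔCt = (23.09−19.35) − (26.57−19.64) = 3.74 − 6.93 = -3.19; fold change = 2^3.19 = 9.126
VEGF10 has the largest |ΔΔCt| = 3.19.

9.126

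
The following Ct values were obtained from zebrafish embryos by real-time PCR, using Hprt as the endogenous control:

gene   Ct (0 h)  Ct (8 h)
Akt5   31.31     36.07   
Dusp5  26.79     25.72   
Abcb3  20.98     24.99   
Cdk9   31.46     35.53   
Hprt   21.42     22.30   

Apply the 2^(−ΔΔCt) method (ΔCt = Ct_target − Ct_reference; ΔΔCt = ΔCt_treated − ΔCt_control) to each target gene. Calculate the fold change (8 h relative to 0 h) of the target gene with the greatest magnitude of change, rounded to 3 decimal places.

0.068

Akt5: ΔΔCt = (36.07−22.30) − (31.31−21.42) = 13.77 − 9.89 = 3.88; fold change = 2^-3.88 = 0.068
Dusp5: ΔΔCt = (25.72−22.30) − (26.79−21.42) = 3.42 − 5.37 = -1.95; fold change = 2^1.95 = 3.864
Abcb3: ΔΔCt = (24.99−22.30) − (20.98−21.42) = 2.69 − (-0.44) = 3.13; fold change = 2^-3.13 = 0.114
Cdk9: ΔΔCt = (35.53−22.30) − (31.46−21.42) = 13.23 − 10.04 = 3.19; fold change = 2^-3.19 = 0.110
Akt5 has the largest |ΔΔCt| = 3.88.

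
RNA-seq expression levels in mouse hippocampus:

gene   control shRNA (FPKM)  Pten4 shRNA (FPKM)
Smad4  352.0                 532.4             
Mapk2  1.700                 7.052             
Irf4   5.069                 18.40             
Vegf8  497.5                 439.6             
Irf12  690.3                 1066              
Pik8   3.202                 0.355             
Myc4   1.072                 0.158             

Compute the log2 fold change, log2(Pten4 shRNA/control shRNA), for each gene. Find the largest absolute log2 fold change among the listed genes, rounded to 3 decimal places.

3.173

log2(532.4/352.0) = 0.597  (Smad4)
log2(7.052/1.700) = 2.052  (Mapk2)
log2(18.40/5.069) = 1.860  (Irf4)
log2(439.6/497.5) = -0.179  (Vegf8)
log2(1066/690.3) = 0.627  (Irf12)
log2(0.355/3.202) = -3.173  (Pik8)
log2(0.158/1.072) = -2.762  (Myc4)
The largest magnitude belongs to Pik8.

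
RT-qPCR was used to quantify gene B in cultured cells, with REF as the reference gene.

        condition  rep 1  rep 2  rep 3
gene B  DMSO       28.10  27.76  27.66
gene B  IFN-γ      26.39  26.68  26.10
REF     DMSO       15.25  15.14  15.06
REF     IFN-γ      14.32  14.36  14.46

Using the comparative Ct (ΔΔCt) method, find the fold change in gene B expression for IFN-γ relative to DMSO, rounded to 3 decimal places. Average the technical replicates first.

Mean Ct: gene B DMSO 27.840; gene B IFN-γ 26.390; REF DMSO 15.150; REF IFN-γ 14.380
ΔCt(DMSO) = 27.840 − 15.150 = 12.690
ΔCt(IFN-γ) = 26.390 − 14.380 = 12.010
ΔΔCt = 12.010 − 12.690 = -0.680
Fold change = 2^(−(-0.680)) = 2^0.680 = 1.6021

1.602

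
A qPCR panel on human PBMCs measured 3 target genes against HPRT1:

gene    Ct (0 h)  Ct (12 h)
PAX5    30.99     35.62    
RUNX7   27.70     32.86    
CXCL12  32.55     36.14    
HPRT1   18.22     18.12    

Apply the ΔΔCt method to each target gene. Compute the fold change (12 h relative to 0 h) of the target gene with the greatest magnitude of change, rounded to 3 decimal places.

PAX5: ΔΔCt = (35.62−18.12) − (30.99−18.22) = 17.50 − 12.77 = 4.73; fold change = 2^-4.73 = 0.038
RUNX7: ΔΔCt = (32.86−18.12) − (27.70−18.22) = 14.74 − 9.48 = 5.26; fold change = 2^-5.26 = 0.026
CXCL12: ΔΔCt = (36.14−18.12) − (32.55−18.22) = 18.02 − 14.33 = 3.69; fold change = 2^-3.69 = 0.077
RUNX7 has the largest |ΔΔCt| = 5.26.

0.026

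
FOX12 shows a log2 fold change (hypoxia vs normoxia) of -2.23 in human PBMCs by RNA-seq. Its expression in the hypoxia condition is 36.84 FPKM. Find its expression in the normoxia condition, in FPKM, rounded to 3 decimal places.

Fold change = 2^(-2.23) = 0.2132
normoxia expression = 36.84 / 0.2132 = 172.829

172.829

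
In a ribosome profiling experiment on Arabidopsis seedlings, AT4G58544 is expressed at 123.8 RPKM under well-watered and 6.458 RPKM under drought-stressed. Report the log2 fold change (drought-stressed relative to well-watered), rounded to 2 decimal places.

Fold change = 6.458 / 123.8 = 0.0522
log2(0.0522) = -4.261

-4.26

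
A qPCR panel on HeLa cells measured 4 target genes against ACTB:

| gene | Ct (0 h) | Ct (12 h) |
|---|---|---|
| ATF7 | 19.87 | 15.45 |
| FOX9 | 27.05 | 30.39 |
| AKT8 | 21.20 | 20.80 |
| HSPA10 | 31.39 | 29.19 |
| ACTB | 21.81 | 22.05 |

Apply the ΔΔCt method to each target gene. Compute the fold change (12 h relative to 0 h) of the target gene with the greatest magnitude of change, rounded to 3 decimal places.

25.281

ATF7: ΔΔCt = (15.45−22.05) − (19.87−21.81) = -6.60 − (-1.94) = -4.66; fold change = 2^4.66 = 25.281
FOX9: ΔΔCt = (30.39−22.05) − (27.05−21.81) = 8.34 − 5.24 = 3.10; fold change = 2^-3.10 = 0.117
AKT8: ΔΔCt = (20.80−22.05) − (21.20−21.81) = -1.25 − (-0.61) = -0.64; fold change = 2^0.64 = 1.558
HSPA10: ΔΔCt = (29.19−22.05) − (31.39−21.81) = 7.14 − 9.58 = -2.44; fold change = 2^2.44 = 5.426
ATF7 has the largest |ΔΔCt| = 4.66.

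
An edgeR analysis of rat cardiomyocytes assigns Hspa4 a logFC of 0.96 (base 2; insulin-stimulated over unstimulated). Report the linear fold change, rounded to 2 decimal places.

Fold change = 2^(0.96) = 1.945

1.95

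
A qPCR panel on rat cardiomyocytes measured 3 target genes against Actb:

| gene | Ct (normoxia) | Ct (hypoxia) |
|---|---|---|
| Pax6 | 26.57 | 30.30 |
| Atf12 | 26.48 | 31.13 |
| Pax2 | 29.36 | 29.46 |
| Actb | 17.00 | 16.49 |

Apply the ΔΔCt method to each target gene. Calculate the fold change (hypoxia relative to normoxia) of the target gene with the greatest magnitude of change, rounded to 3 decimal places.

0.028

Pax6: ΔΔCt = (30.30−16.49) − (26.57−17.00) = 13.81 − 9.57 = 4.24; fold change = 2^-4.24 = 0.053
Atf12: ΔΔCt = (31.13−16.49) − (26.48−17.00) = 14.64 − 9.48 = 5.16; fold change = 2^-5.16 = 0.028
Pax2: ΔΔCt = (29.46−16.49) − (29.36−17.00) = 12.97 − 12.36 = 0.61; fold change = 2^-0.61 = 0.655
Atf12 has the largest |ΔΔCt| = 5.16.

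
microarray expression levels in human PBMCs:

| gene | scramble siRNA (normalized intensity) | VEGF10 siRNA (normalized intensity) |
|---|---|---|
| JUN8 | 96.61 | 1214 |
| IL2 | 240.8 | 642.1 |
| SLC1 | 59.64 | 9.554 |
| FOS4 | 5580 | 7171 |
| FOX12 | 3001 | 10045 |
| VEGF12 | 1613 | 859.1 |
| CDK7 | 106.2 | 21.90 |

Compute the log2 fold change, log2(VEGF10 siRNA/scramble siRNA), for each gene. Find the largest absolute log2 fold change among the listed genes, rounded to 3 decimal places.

3.651

log2(1214/96.61) = 3.651  (JUN8)
log2(642.1/240.8) = 1.415  (IL2)
log2(9.554/59.64) = -2.642  (SLC1)
log2(7171/5580) = 0.362  (FOS4)
log2(10045/3001) = 1.743  (FOX12)
log2(859.1/1613) = -0.909  (VEGF12)
log2(21.90/106.2) = -2.278  (CDK7)
The largest magnitude belongs to JUN8.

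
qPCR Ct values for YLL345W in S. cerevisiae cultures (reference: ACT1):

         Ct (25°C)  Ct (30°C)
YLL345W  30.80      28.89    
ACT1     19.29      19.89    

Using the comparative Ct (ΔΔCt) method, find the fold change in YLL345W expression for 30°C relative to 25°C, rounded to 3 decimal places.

5.696

ΔCt(25°C) = 30.800 − 19.290 = 11.510
ΔCt(30°C) = 28.890 − 19.890 = 9.000
ΔΔCt = 9.000 − 11.510 = -2.510
Fold change = 2^(−(-2.510)) = 2^2.510 = 5.6962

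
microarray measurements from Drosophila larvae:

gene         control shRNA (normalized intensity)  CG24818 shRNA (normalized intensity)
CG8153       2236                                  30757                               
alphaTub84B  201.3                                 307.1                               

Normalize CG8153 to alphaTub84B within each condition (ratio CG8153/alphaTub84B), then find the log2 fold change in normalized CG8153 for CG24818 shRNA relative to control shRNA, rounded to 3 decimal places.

3.173

CG8153/alphaTub84B (control shRNA) = 2236 / 201.3 = 11.108
CG8153/alphaTub84B (CG24818 shRNA) = 30757 / 307.1 = 100.15
Fold change = 100.15 / 11.108 = 9.0165
log2(9.0165) = 3.1726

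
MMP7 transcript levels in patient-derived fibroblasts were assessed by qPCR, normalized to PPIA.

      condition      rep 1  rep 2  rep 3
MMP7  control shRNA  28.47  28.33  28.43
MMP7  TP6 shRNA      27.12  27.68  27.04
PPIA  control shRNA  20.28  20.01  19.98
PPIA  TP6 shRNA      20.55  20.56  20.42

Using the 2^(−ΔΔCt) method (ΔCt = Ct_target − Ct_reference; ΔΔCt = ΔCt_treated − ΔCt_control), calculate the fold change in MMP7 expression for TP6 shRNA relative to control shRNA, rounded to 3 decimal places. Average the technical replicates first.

2.928

Mean Ct: MMP7 control shRNA 28.410; MMP7 TP6 shRNA 27.280; PPIA control shRNA 20.090; PPIA TP6 shRNA 20.510
ΔCt(control shRNA) = 28.410 − 20.090 = 8.320
ΔCt(TP6 shRNA) = 27.280 − 20.510 = 6.770
ΔΔCt = 6.770 − 8.320 = -1.550
Fold change = 2^(−(-1.550)) = 2^1.550 = 2.9282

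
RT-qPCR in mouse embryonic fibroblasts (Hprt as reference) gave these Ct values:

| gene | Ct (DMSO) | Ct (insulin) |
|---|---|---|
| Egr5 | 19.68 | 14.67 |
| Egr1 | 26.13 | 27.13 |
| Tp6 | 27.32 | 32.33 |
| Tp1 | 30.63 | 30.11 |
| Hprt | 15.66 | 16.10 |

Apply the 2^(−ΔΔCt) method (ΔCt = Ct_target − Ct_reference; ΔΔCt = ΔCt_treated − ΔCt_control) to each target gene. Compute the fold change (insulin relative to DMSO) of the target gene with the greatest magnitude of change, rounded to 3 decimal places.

43.713

Egr5: ΔΔCt = (14.67−16.10) − (19.68−15.66) = -1.43 − 4.02 = -5.45; fold change = 2^5.45 = 43.713
Egr1: ΔΔCt = (27.13−16.10) − (26.13−15.66) = 11.03 − 10.47 = 0.56; fold change = 2^-0.56 = 0.678
Tp6: ΔΔCt = (32.33−16.10) − (27.32−15.66) = 16.23 − 11.66 = 4.57; fold change = 2^-4.57 = 0.042
Tp1: ΔΔCt = (30.11−16.10) − (30.63−15.66) = 14.01 − 14.97 = -0.96; fold change = 2^0.96 = 1.945
Egr5 has the largest |ΔΔCt| = 5.45.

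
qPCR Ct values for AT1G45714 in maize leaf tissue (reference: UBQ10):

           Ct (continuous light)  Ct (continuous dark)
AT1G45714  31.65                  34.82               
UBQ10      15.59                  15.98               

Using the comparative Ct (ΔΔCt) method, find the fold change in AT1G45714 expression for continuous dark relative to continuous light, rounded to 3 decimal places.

0.146

ΔCt(continuous light) = 31.650 − 15.590 = 16.060
ΔCt(continuous dark) = 34.820 − 15.980 = 18.840
ΔΔCt = 18.840 − 16.060 = 2.780
Fold change = 2^(−2.780) = 0.1456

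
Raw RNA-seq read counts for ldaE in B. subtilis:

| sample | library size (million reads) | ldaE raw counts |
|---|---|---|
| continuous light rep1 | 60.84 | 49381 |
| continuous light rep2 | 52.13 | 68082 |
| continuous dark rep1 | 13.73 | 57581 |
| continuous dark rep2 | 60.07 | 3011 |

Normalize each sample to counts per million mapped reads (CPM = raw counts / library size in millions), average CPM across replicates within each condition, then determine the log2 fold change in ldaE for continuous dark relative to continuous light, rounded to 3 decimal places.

CPM(continuous light rep1) = 49381 / 60.84 = 811.6535
CPM(continuous light rep2) = 68082 / 52.13 = 1306.0042
CPM(continuous dark rep1) = 57581 / 13.73 = 4193.8092
CPM(continuous dark rep2) = 3011 / 60.07 = 50.1249
mean CPM(continuous light) = 1058.8289; mean CPM(continuous dark) = 2121.9670
Fold change = 2121.9670 / 1058.8289 = 2.00407
log2(2.00407) = 1.0029

1.003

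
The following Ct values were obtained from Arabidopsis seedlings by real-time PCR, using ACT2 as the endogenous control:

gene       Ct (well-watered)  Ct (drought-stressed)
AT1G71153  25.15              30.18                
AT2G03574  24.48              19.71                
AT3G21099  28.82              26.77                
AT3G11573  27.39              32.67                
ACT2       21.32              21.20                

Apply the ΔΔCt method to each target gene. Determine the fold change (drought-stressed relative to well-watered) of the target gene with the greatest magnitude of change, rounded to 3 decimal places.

0.024

AT1G71153: ΔΔCt = (30.18−21.20) − (25.15−21.32) = 8.98 − 3.83 = 5.15; fold change = 2^-5.15 = 0.028
AT2G03574: ΔΔCt = (19.71−21.20) − (24.48−21.32) = -1.49 − 3.16 = -4.65; fold change = 2^4.65 = 25.107
AT3G21099: ΔΔCt = (26.77−21.20) − (28.82−21.32) = 5.57 − 7.50 = -1.93; fold change = 2^1.93 = 3.811
AT3G11573: ΔΔCt = (32.67−21.20) − (27.39−21.32) = 11.47 − 6.07 = 5.40; fold change = 2^-5.40 = 0.024
AT3G11573 has the largest |ΔΔCt| = 5.40.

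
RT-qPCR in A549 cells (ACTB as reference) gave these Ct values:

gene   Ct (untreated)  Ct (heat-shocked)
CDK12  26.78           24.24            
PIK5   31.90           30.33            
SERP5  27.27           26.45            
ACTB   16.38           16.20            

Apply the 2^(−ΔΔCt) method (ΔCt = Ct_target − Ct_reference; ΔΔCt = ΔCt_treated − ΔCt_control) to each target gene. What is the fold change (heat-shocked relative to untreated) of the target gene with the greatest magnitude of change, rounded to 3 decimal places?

5.134

CDK12: ΔΔCt = (24.24−16.20) − (26.78−16.38) = 8.04 − 10.40 = -2.36; fold change = 2^2.36 = 5.134
PIK5: ΔΔCt = (30.33−16.20) − (31.90−16.38) = 14.13 − 15.52 = -1.39; fold change = 2^1.39 = 2.621
SERP5: ΔΔCt = (26.45−16.20) − (27.27−16.38) = 10.25 − 10.89 = -0.64; fold change = 2^0.64 = 1.558
CDK12 has the largest |ΔΔCt| = 2.36.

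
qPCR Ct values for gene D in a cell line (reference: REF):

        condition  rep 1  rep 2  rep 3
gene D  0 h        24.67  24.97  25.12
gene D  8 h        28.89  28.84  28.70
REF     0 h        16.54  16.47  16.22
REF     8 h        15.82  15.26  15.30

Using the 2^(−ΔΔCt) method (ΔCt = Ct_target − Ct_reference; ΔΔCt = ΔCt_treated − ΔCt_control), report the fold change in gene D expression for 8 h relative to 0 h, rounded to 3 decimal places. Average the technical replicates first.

0.035

Mean Ct: gene D 0 h 24.920; gene D 8 h 28.810; REF 0 h 16.410; REF 8 h 15.460
ΔCt(0 h) = 24.920 − 16.410 = 8.510
ΔCt(8 h) = 28.810 − 15.460 = 13.350
ΔΔCt = 13.350 − 8.510 = 4.840
Fold change = 2^(−4.840) = 0.0349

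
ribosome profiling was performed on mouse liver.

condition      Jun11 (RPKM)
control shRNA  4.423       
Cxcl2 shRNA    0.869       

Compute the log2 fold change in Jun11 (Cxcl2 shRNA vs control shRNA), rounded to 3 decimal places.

-2.348

Fold change = 0.869 / 4.423 = 0.1965
log2(0.1965) = -2.3476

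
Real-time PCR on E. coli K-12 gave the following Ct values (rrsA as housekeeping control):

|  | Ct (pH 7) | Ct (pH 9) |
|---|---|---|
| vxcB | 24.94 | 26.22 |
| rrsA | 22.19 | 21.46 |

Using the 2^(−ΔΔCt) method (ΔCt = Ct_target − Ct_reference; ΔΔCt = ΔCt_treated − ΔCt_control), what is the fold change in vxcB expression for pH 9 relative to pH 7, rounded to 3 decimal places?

ΔCt(pH 7) = 24.940 − 22.190 = 2.750
ΔCt(pH 9) = 26.220 − 21.460 = 4.760
ΔΔCt = 4.760 − 2.750 = 2.010
Fold change = 2^(−2.010) = 0.2483

0.248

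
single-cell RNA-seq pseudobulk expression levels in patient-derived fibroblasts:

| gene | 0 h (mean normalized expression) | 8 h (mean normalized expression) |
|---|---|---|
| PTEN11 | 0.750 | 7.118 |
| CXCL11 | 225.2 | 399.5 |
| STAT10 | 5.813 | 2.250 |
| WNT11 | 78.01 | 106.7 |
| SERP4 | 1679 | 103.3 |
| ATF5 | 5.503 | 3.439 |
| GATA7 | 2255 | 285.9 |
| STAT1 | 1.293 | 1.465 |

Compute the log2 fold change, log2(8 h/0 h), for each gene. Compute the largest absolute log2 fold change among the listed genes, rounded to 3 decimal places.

4.023

log2(7.118/0.750) = 3.247  (PTEN11)
log2(399.5/225.2) = 0.827  (CXCL11)
log2(2.250/5.813) = -1.369  (STAT10)
log2(106.7/78.01) = 0.452  (WNT11)
log2(103.3/1679) = -4.023  (SERP4)
log2(3.439/5.503) = -0.678  (ATF5)
log2(285.9/2255) = -2.980  (GATA7)
log2(1.465/1.293) = 0.180  (STAT1)
The largest magnitude belongs to SERP4.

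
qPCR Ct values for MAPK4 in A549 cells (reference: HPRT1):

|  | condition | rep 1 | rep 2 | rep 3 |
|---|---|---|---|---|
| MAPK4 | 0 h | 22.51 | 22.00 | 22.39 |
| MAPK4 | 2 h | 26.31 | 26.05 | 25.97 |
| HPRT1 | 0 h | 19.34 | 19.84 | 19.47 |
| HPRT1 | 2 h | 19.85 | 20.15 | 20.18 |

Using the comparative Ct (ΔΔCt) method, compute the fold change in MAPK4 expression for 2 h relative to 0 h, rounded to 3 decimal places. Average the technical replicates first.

Mean Ct: MAPK4 0 h 22.300; MAPK4 2 h 26.110; HPRT1 0 h 19.550; HPRT1 2 h 20.060
ΔCt(0 h) = 22.300 − 19.550 = 2.750
ΔCt(2 h) = 26.110 − 20.060 = 6.050
ΔΔCt = 6.050 − 2.750 = 3.300
Fold change = 2^(−3.300) = 0.1015

0.102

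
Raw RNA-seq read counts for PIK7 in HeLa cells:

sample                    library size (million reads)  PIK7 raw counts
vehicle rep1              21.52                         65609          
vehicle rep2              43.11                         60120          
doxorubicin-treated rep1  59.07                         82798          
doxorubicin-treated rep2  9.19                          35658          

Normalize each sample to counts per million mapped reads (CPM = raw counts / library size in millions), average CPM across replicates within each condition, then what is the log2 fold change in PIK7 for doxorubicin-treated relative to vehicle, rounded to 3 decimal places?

0.249

CPM(vehicle rep1) = 65609 / 21.52 = 3048.7454
CPM(vehicle rep2) = 60120 / 43.11 = 1394.5720
CPM(doxorubicin-treated rep1) = 82798 / 59.07 = 1401.6929
CPM(doxorubicin-treated rep2) = 35658 / 9.19 = 3880.0871
mean CPM(vehicle) = 2221.6587; mean CPM(doxorubicin-treated) = 2640.8900
Fold change = 2640.8900 / 2221.6587 = 1.18870
log2(1.18870) = 0.2494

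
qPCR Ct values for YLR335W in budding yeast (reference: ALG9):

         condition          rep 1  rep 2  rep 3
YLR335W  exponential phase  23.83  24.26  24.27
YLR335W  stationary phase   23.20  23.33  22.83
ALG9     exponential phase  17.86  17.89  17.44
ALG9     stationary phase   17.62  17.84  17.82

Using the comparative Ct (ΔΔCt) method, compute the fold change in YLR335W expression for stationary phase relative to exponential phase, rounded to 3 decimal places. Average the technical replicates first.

2.042

Mean Ct: YLR335W exponential phase 24.120; YLR335W stationary phase 23.120; ALG9 exponential phase 17.730; ALG9 stationary phase 17.760
ΔCt(exponential phase) = 24.120 − 17.730 = 6.390
ΔCt(stationary phase) = 23.120 − 17.760 = 5.360
ΔΔCt = 5.360 − 6.390 = -1.030
Fold change = 2^(−(-1.030)) = 2^1.030 = 2.0420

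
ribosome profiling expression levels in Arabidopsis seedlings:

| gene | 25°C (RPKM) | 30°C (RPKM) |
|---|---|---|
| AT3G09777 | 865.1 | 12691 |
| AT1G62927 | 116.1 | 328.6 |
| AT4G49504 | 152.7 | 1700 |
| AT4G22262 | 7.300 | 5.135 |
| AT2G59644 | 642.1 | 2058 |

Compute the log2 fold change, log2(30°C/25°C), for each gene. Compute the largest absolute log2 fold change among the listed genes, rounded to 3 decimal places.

3.875

log2(12691/865.1) = 3.875  (AT3G09777)
log2(328.6/116.1) = 1.501  (AT1G62927)
log2(1700/152.7) = 3.477  (AT4G49504)
log2(5.135/7.300) = -0.508  (AT4G22262)
log2(2058/642.1) = 1.680  (AT2G59644)
The largest magnitude belongs to AT3G09777.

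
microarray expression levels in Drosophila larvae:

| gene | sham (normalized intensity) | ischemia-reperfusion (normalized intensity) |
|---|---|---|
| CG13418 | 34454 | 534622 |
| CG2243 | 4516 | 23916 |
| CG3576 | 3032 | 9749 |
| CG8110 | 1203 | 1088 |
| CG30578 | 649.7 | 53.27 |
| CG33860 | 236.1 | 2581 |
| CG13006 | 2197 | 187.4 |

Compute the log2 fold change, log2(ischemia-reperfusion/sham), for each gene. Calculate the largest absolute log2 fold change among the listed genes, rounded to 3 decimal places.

log2(534622/34454) = 3.956  (CG13418)
log2(23916/4516) = 2.405  (CG2243)
log2(9749/3032) = 1.685  (CG3576)
log2(1088/1203) = -0.145  (CG8110)
log2(53.27/649.7) = -3.608  (CG30578)
log2(2581/236.1) = 3.450  (CG33860)
log2(187.4/2197) = -3.551  (CG13006)
The largest magnitude belongs to CG13418.

3.956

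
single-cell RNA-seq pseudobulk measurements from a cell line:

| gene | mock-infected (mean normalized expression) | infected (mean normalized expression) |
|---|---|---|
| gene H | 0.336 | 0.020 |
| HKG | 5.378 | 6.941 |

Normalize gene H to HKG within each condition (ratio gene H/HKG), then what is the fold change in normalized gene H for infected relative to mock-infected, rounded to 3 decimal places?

gene H/HKG (mock-infected) = 0.336 / 5.378 = 0.062477
gene H/HKG (infected) = 0.020 / 6.941 = 0.0028814
Fold change = 0.0028814 / 0.062477 = 0.0461

0.046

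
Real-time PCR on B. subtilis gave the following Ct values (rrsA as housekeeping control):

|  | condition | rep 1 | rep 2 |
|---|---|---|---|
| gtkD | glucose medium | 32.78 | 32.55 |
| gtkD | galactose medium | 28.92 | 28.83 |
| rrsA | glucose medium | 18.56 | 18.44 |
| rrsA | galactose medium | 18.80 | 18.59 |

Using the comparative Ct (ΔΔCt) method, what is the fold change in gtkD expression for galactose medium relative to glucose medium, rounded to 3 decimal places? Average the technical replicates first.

Mean Ct: gtkD glucose medium 32.665; gtkD galactose medium 28.875; rrsA glucose medium 18.500; rrsA galactose medium 18.695
ΔCt(glucose medium) = 32.665 − 18.500 = 14.165
ΔCt(galactose medium) = 28.875 − 18.695 = 10.180
ΔΔCt = 10.180 − 14.165 = -3.985
Fold change = 2^(−(-3.985)) = 2^3.985 = 15.8345

15.835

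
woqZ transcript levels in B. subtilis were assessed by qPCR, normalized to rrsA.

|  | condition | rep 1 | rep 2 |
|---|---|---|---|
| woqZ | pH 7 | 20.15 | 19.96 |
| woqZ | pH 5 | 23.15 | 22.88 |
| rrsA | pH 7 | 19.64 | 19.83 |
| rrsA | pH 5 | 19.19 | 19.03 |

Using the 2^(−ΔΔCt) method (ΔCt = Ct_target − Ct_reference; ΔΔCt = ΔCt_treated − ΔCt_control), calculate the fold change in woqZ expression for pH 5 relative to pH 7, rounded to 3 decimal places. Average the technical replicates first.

0.083

Mean Ct: woqZ pH 7 20.055; woqZ pH 5 23.015; rrsA pH 7 19.735; rrsA pH 5 19.110
ΔCt(pH 7) = 20.055 − 19.735 = 0.320
ΔCt(pH 5) = 23.015 − 19.110 = 3.905
ΔΔCt = 3.905 − 0.320 = 3.585
Fold change = 2^(−3.585) = 0.0833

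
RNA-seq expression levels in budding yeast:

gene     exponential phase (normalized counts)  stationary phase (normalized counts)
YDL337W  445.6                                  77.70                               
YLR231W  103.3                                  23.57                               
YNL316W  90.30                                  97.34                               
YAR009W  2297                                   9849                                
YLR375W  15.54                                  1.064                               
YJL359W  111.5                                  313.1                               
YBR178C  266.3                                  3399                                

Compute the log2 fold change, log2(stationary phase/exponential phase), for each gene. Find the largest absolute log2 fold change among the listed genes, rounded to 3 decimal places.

log2(77.70/445.6) = -2.520  (YDL337W)
log2(23.57/103.3) = -2.132  (YLR231W)
log2(97.34/90.30) = 0.108  (YNL316W)
log2(9849/2297) = 2.100  (YAR009W)
log2(1.064/15.54) = -3.868  (YLR375W)
log2(313.1/111.5) = 1.490  (YJL359W)
log2(3399/266.3) = 3.674  (YBR178C)
The largest magnitude belongs to YLR375W.

3.868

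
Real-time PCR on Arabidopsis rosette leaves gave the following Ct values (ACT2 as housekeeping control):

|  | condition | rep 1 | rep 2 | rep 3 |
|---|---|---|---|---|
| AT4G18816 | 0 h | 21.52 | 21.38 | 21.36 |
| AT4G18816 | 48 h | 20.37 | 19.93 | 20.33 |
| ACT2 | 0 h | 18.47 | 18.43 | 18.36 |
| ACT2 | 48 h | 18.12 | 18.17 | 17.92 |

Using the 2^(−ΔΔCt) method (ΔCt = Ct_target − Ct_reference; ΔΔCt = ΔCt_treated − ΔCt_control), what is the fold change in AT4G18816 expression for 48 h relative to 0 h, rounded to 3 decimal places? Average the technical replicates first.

Mean Ct: AT4G18816 0 h 21.420; AT4G18816 48 h 20.210; ACT2 0 h 18.420; ACT2 48 h 18.070
ΔCt(0 h) = 21.420 − 18.420 = 3.000
ΔCt(48 h) = 20.210 − 18.070 = 2.140
ΔΔCt = 2.140 − 3.000 = -0.860
Fold change = 2^(−(-0.860)) = 2^0.860 = 1.8150

1.815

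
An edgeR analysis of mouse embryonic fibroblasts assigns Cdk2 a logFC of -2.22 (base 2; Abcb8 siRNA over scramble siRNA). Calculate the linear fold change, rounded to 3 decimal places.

Fold change = 2^(-2.22) = 0.2146
That is, Cdk2 drops to 21.5% of the scramble siRNA level.

0.215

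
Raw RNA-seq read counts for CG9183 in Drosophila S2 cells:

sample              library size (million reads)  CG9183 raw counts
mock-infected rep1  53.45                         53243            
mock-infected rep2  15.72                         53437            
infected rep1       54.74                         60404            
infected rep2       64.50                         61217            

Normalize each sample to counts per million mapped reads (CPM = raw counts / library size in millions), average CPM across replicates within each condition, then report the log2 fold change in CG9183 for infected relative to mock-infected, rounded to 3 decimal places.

CPM(mock-infected rep1) = 53243 / 53.45 = 996.1272
CPM(mock-infected rep2) = 53437 / 15.72 = 3399.3003
CPM(infected rep1) = 60404 / 54.74 = 1103.4710
CPM(infected rep2) = 61217 / 64.50 = 949.1008
mean CPM(mock-infected) = 2197.7137; mean CPM(infected) = 1026.2859
Fold change = 1026.2859 / 2197.7137 = 0.46698
log2(0.46698) = -1.0986

-1.099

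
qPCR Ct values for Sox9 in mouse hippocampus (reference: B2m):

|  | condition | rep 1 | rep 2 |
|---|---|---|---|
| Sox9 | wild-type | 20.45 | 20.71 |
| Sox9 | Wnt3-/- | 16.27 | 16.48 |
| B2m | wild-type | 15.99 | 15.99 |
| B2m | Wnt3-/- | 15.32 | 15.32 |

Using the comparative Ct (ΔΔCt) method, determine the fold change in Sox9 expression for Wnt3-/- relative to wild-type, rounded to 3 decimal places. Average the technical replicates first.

Mean Ct: Sox9 wild-type 20.580; Sox9 Wnt3-/- 16.375; B2m wild-type 15.990; B2m Wnt3-/- 15.320
ΔCt(wild-type) = 20.580 − 15.990 = 4.590
ΔCt(Wnt3-/-) = 16.375 − 15.320 = 1.055
ΔΔCt = 1.055 − 4.590 = -3.535
Fold change = 2^(−(-3.535)) = 2^3.535 = 11.5915

11.592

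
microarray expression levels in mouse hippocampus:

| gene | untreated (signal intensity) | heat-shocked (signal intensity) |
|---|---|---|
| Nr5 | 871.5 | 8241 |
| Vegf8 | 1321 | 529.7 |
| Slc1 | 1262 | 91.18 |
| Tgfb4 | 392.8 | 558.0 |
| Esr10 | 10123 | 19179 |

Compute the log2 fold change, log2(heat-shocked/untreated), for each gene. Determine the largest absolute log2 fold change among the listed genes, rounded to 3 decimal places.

log2(8241/871.5) = 3.241  (Nr5)
log2(529.7/1321) = -1.318  (Vegf8)
log2(91.18/1262) = -3.791  (Slc1)
log2(558.0/392.8) = 0.506  (Tgfb4)
log2(19179/10123) = 0.922  (Esr10)
The largest magnitude belongs to Slc1.

3.791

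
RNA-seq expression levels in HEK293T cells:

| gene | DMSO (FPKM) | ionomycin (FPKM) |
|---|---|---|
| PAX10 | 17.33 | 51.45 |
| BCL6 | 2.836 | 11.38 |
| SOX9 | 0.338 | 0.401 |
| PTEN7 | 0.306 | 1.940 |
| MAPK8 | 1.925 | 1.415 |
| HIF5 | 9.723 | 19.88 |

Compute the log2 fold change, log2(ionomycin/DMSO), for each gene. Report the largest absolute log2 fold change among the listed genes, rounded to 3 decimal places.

log2(51.45/17.33) = 1.570  (PAX10)
log2(11.38/2.836) = 2.005  (BCL6)
log2(0.401/0.338) = 0.247  (SOX9)
log2(1.940/0.306) = 2.664  (PTEN7)
log2(1.415/1.925) = -0.444  (MAPK8)
log2(19.88/9.723) = 1.032  (HIF5)
The largest magnitude belongs to PTEN7.

2.664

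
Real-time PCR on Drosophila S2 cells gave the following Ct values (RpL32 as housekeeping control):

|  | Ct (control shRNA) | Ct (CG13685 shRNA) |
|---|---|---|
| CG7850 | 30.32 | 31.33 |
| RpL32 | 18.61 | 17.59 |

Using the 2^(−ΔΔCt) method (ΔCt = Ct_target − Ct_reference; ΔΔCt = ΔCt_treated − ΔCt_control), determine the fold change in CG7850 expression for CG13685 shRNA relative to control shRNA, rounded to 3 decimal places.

0.245

ΔCt(control shRNA) = 30.320 − 18.610 = 11.710
ΔCt(CG13685 shRNA) = 31.330 − 17.590 = 13.740
ΔΔCt = 13.740 − 11.710 = 2.030
Fold change = 2^(−2.030) = 0.2449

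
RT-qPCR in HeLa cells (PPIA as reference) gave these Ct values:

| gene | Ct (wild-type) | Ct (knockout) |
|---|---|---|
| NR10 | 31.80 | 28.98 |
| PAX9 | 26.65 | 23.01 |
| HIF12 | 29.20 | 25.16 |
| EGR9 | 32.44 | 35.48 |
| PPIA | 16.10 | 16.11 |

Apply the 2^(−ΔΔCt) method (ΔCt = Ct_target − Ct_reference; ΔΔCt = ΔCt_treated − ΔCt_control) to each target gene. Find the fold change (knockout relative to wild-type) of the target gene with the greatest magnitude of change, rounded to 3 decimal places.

NR10: ΔΔCt = (28.98−16.11) − (31.80−16.10) = 12.87 − 15.70 = -2.83; fold change = 2^2.83 = 7.111
PAX9: ΔΔCt = (23.01−16.11) − (26.65−16.10) = 6.90 − 10.55 = -3.65; fold change = 2^3.65 = 12.553
HIF12: ΔΔCt = (25.16−16.11) − (29.20−16.10) = 9.05 − 13.10 = -4.05; fold change = 2^4.05 = 16.564
EGR9: ΔΔCt = (35.48−16.11) − (32.44−16.10) = 19.37 − 16.34 = 3.03; fold change = 2^-3.03 = 0.122
HIF12 has the largest |ΔΔCt| = 4.05.

16.564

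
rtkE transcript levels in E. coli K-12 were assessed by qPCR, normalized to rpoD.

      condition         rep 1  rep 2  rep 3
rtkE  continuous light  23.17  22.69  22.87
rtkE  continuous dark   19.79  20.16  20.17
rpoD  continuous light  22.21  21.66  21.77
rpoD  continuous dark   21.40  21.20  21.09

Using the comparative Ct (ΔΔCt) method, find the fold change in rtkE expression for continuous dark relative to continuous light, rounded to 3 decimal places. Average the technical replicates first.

Mean Ct: rtkE continuous light 22.910; rtkE continuous dark 20.040; rpoD continuous light 21.880; rpoD continuous dark 21.230
ΔCt(continuous light) = 22.910 − 21.880 = 1.030
ΔCt(continuous dark) = 20.040 − 21.230 = -1.190
ΔΔCt = -1.190 − 1.030 = -2.220
Fold change = 2^(−(-2.220)) = 2^2.220 = 4.6589

4.659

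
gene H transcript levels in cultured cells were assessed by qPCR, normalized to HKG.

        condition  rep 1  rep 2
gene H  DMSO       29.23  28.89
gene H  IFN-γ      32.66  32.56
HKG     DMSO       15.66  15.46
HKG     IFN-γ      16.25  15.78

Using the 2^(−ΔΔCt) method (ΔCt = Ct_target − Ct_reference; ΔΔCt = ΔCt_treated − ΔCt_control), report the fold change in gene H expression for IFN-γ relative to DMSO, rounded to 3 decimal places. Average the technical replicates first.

0.117

Mean Ct: gene H DMSO 29.060; gene H IFN-γ 32.610; HKG DMSO 15.560; HKG IFN-γ 16.015
ΔCt(DMSO) = 29.060 − 15.560 = 13.500
ΔCt(IFN-γ) = 32.610 − 16.015 = 16.595
ΔΔCt = 16.595 − 13.500 = 3.095
Fold change = 2^(−3.095) = 0.1170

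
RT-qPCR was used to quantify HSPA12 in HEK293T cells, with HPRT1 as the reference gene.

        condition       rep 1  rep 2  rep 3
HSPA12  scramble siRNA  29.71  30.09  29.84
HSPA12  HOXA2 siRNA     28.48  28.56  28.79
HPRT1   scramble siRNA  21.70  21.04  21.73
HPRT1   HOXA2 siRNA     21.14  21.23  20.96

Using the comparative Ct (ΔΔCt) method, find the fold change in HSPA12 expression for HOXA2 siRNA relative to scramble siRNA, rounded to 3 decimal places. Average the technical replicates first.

Mean Ct: HSPA12 scramble siRNA 29.880; HSPA12 HOXA2 siRNA 28.610; HPRT1 scramble siRNA 21.490; HPRT1 HOXA2 siRNA 21.110
ΔCt(scramble siRNA) = 29.880 − 21.490 = 8.390
ΔCt(HOXA2 siRNA) = 28.610 − 21.110 = 7.500
ΔΔCt = 7.500 − 8.390 = -0.890
Fold change = 2^(−(-0.890)) = 2^0.890 = 1.8532

1.853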